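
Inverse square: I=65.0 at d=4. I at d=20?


I₁d₁² = I₂d₂²
I₂ = I₁ × (d₁/d₂)²
= 65.0 × (4/20)²
= 65.0 × 16/400
= 1040/400
= 2.6000

2.6000


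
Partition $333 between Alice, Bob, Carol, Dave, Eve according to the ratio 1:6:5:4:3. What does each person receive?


Total parts = 1 + 6 + 5 + 4 + 3 = 19
Alice: 333 × 1/19 = 17.53
Bob: 333 × 6/19 = 105.16
Carol: 333 × 5/19 = 87.63
Dave: 333 × 4/19 = 70.11
Eve: 333 × 3/19 = 52.58
= Alice: $17.53, Bob: $105.16, Carol: $87.63, Dave: $70.11, Eve: $52.58

Alice: $17.53, Bob: $105.16, Carol: $87.63, Dave: $70.11, Eve: $52.58


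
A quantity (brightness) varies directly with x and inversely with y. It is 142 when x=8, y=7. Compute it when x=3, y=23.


z = k·x/y
Solve for k using the known point: k = z·y/x = 142×7/8 = 994/8 = 124.2500
Now evaluate at x=3, y=23:
z = k × 3 / 23 = (994 × 3) / (8 × 23) = 2982/184
≈ 16.2065

16.2065


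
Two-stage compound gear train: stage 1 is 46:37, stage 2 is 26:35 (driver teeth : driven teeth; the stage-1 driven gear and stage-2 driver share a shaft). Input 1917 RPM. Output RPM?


Stage 1: RPM_B = RPM_A × t_A/t_B = 1917 × 46/37 = 88182/37 ≈ 2383.30
B and C share a shaft → RPM_C = RPM_B
Stage 2: RPM_D = RPM_C × t_C/t_D = RPM_A × (t_A×t_C)/(t_B×t_D)
Overall ratio = (46×26)/(37×35) = 1196/1295
RPM_D = 1917 × 1196/1295 = 2292732/1295
≈ 1770.45 RPM

1770.45 RPM


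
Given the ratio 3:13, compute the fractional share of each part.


Total parts = 3 + 13 = 16
First part: 3/16 = 3/16
Second part: 13/16 = 13/16
= 3/16 and 13/16

3/16 and 13/16


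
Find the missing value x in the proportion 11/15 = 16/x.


Cross multiply: 11 × x = 15 × 16
11x = 240
x = 240 / 11
= 21.82

21.82


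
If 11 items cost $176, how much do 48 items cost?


Direct proportion: y/x = constant
k = 176/11 = 16.0000
y₂ = k × 48 = 176 × 48 / 11 = 8448/11
= 768.00

768.00


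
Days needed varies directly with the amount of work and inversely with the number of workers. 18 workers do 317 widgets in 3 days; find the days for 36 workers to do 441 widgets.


Days ∝ work / workers, so d₂ = d₁ × (m₁/m₂) × (w₂/w₁)
Workers factor (inverse): 18/36 = 0.5000
Work factor (direct): 441/317 ≈ 1.3912
d₂ = 3 × 18/36 × 441/317 = (3 × 18 × 441) / (36 × 317) = 23814/11412
≈ 2.09 days

2.09 days


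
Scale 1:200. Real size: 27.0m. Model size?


Model size = real / scale
= 27.0 / 200
= 0.1350 m

0.1350 m


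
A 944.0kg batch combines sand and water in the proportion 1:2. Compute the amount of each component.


Total parts = 1 + 2 = 3
sand: 944.0 × 1/3 = 314.7kg
water: 944.0 × 2/3 = 629.3kg
= 314.7kg and 629.3kg

314.7kg and 629.3kg


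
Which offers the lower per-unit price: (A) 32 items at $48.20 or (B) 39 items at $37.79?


Deal A: $48.20/32 = $1.5063/unit
Deal B: $37.79/39 = $0.9690/unit
B is cheaper per unit
= Deal B

Deal B


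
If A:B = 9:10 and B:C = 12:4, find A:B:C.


Match B: multiply A:B by 12 → 108:120
Multiply B:C by 10 → 120:40
Combined: 108:120:40
GCD = 4
= 27:30:10

27:30:10


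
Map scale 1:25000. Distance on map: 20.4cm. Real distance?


Real distance = map distance × scale
= 20.4cm × 25000
= 510000 cm = 5100.0 m
= 5.100 km

5.100 km


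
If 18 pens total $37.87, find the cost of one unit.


Unit rate = total / quantity
= 37.87 / 18
= $2.10 per unit

$2.10 per unit


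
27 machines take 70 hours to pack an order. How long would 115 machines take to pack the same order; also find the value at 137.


Inverse proportion: x × y = constant
k = 27 × 70 = 1890
At x=115: k/115 = 16.43
At x=137: k/137 = 13.80
= 16.43 and 13.80

16.43 and 13.80


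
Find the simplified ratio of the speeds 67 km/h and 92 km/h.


Ratio = 67:92
GCD = 1
Simplified = 67:92
Time ratio (same distance) = 92:67
Speed ratio = 67:92

67:92


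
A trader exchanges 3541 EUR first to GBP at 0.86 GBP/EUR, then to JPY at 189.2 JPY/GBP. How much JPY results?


Step 1: 3541 EUR × 0.86 = 3045.26 GBP
Step 2: 3045.26 GBP × 189.2 = 576163.19 JPY
Implied rate EUR→JPY = 0.86 × 189.2 = 162.7120
= 576163.19 JPY

576163.19 JPY


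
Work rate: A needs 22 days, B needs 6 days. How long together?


Rate of A = 1/22 per day
Rate of B = 1/6 per day
Combined rate = 1/22 + 1/6 = 28/132 ≈ 0.2121 per day
Days = 1 / combined rate = 132/28
≈ 4.71 days

4.71 days


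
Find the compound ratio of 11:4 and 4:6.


Compound ratio = (11×4) : (4×6)
= 44:24
GCD = 4
= 11:6

11:6


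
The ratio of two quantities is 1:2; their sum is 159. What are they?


Let A = 1k, B = 2k.
1k + 2k = 159
3k = 159 → k = 159/3 = 53
A = 1×53 = 53, B = 2×53 = 106
= A = 53, B = 106

A = 53, B = 106


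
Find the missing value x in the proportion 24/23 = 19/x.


Cross multiply: 24 × x = 23 × 19
24x = 437
x = 437 / 24
= 18.21

18.21


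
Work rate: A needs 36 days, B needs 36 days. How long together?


Rate of A = 1/36 per day
Rate of B = 1/36 per day
Combined rate = 1/36 + 1/36 = 72/1296 ≈ 0.0556 per day
Days = 1 / combined rate = 1296/72
= 18.00 days

18.00 days


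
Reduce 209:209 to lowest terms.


GCD(209, 209) = 209
209/209 : 209/209
= 1:1

1:1


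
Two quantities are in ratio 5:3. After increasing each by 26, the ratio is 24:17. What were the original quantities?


Let A = 5k, B = 3k.
(5k + 26) / (3k + 26) = 24/17
Cross-multiply: 17(5k + 26) = 24(3k + 26)
85k + 442 = 72k + 624
85k - 72k = 624 - 442
13k = 182
k = 182/13 = 14
A = 5×14 = 70, B = 3×14 = 42
= A = 70, B = 42

A = 70, B = 42


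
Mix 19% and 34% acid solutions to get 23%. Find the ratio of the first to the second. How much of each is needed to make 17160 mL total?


Let x parts of 19% mix with y parts of 34%.
19x + 34y = 23(x + y)
19x + 34y = 23x + 23y
x(19 - 23) = y(23 - 34)
x/y = (34 - 23)/(23 - 19) = 11/4
Simplify: 11:4
Total parts = 15; one part = 17160/15 = 1144.00 mL
19% solution: 11×1144.00 = 12584.00 mL
34% solution: 4×1144.00 = 4576.00 mL
= ratio 11:4; 12584.00 mL and 4576.00 mL

ratio 11:4; 12584.00 mL and 4576.00 mL


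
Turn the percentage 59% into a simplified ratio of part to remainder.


59% means 59 parts out of 100; remainder = 41
Part : remainder = 59:41
GCD = 1
= 59:41

59:41


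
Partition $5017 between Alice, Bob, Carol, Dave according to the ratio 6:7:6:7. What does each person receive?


Total parts = 6 + 7 + 6 + 7 = 26
Alice: 5017 × 6/26 = 1157.77
Bob: 5017 × 7/26 = 1350.73
Carol: 5017 × 6/26 = 1157.77
Dave: 5017 × 7/26 = 1350.73
= Alice: $1157.77, Bob: $1350.73, Carol: $1157.77, Dave: $1350.73

Alice: $1157.77, Bob: $1350.73, Carol: $1157.77, Dave: $1350.73


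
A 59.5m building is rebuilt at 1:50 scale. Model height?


Model size = real / scale
= 59.5 / 50
= 1.1900 m

1.1900 m


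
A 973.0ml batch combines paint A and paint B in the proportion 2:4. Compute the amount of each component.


Total parts = 2 + 4 = 6
paint A: 973.0 × 2/6 = 324.3ml
paint B: 973.0 × 4/6 = 648.7ml
= 324.3ml and 648.7ml

324.3ml and 648.7ml


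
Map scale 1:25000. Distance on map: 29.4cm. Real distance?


Real distance = map distance × scale
= 29.4cm × 25000
= 735000 cm = 7350.0 m
= 7.350 km

7.350 km


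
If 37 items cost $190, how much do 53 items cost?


Direct proportion: y/x = constant
k = 190/37 ≈ 5.1351
y₂ = k × 53 = 190 × 53 / 37 = 10070/37
≈ 272.16

272.16


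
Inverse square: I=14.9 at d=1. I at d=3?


I₁d₁² = I₂d₂²
I₂ = I₁ × (d₁/d₂)²
= 14.9 × (1/3)²
= 14.9 × 1/9
= 14.9/9
≈ 1.6556

1.6556


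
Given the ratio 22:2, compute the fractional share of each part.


Total parts = 22 + 2 = 24
First part: 22/24 = 11/12
Second part: 2/24 = 1/12
= 11/12 and 1/12

11/12 and 1/12


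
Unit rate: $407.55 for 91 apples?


Unit rate = total / quantity
= 407.55 / 91
= $4.48 per unit

$4.48 per unit


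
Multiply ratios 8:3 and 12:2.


Compound ratio = (8×12) : (3×2)
= 96:6
GCD = 6
= 16:1

16:1


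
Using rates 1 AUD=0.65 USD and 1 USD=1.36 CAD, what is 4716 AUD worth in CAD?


Step 1: 4716 AUD × 0.65 = 3065.40 USD
Step 2: 3065.40 USD × 1.36 = 4168.94 CAD
Implied rate AUD→CAD = 0.65 × 1.36 = 0.8840
= 4168.94 CAD

4168.94 CAD


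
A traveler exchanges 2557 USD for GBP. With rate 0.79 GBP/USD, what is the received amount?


Amount × rate = 2557 × 0.79
= 2020.03 GBP

2020.03 GBP


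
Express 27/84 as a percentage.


Percentage = (part / whole) × 100
= (27 / 84) × 100
≈ 32.14%

32.14%


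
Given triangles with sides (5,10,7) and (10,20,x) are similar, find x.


Scale factor = 10/5 = 2
Missing side = 7 × 2
= 14.0

14.0


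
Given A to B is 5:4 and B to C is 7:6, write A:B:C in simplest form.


Match B: multiply A:B by 7 → 35:28
Multiply B:C by 4 → 28:24
Combined: 35:28:24
GCD = 1
= 35:28:24

35:28:24


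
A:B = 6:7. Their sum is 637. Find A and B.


Let A = 6k, B = 7k.
6k + 7k = 637
13k = 637 → k = 637/13 = 49
A = 6×49 = 294, B = 7×49 = 343
= A = 294, B = 343

A = 294, B = 343


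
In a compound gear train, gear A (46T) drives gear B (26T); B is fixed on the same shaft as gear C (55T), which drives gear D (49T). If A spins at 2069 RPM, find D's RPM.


Stage 1: RPM_B = RPM_A × t_A/t_B = 2069 × 46/26 = 95174/26 ≈ 3660.54
B and C share a shaft → RPM_C = RPM_B
Stage 2: RPM_D = RPM_C × t_C/t_D = RPM_A × (t_A×t_C)/(t_B×t_D)
Overall ratio = (46×55)/(26×49) = 2530/1274
RPM_D = 2069 × 2530/1274 = 5234570/1274
≈ 4108.77 RPM

4108.77 RPM


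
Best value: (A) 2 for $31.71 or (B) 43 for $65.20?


Deal A: $31.71/2 = $15.8550/unit
Deal B: $65.20/43 = $1.5163/unit
B is cheaper per unit
= Deal B

Deal B


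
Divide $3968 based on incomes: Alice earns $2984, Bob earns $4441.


Total income = 2984 + 4441 = $7425
Alice: $3968 × 2984/7425 = $1594.68
Bob: $3968 × 4441/7425 = $2373.32
= Alice: $1594.68, Bob: $2373.32

Alice: $1594.68, Bob: $2373.32


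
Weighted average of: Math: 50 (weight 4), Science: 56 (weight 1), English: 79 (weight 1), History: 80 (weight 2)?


Numerator = 50×4 + 56×1 + 79×1 + 80×2
= 200 + 56 + 79 + 160
= 495
Total weight = 8
Weighted avg = 495/8
= 61.88

61.88


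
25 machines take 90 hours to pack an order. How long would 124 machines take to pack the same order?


Inverse proportion: x × y = constant
k = 25 × 90 = 2250
y₂ = k / 124 = 2250 / 124
= 18.15

18.15


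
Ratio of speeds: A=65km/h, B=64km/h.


Ratio = 65:64
GCD = 1
Simplified = 65:64
Time ratio (same distance) = 64:65
Speed ratio = 65:64

65:64


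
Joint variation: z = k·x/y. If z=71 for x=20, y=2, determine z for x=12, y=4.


z = k·x/y
Solve for k using the known point: k = z·y/x = 71×2/20 = 142/20 = 7.1000
Now evaluate at x=12, y=4:
z = k × 12 / 4 = (142 × 12) / (20 × 4) = 1704/80
= 21.3000

21.3000


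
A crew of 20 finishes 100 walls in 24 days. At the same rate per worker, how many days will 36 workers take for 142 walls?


Days ∝ work / workers, so d₂ = d₁ × (m₁/m₂) × (w₂/w₁)
Workers factor (inverse): 20/36 ≈ 0.5556
Work factor (direct): 142/100 = 1.4200
d₂ = 24 × 20/36 × 142/100 = (24 × 20 × 142) / (36 × 100) = 68160/3600
≈ 18.93 days

18.93 days


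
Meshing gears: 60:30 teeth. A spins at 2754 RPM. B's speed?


Gear ratio = 60:30 = 2:1
RPM_B = RPM_A × (teeth_A / teeth_B)
= 2754 × (60/30)
= 5508.0 RPM

5508.0 RPM


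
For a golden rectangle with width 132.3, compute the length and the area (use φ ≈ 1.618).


φ = (1 + √5) / 2 ≈ 1.618
Length = width × φ = 132.3 × 1.618 = 214.0614
≈ 214.06
Area = width × length = 132.3 × 214.0614 = 28320.32322 ≈ 28320.32
= Length: 214.06, Area: 28320.32

Length: 214.06, Area: 28320.32


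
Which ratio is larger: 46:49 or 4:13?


46/49 = 0.9388
4/13 = 0.3077
0.9388 > 0.3077, so 46:49 is greater
= 46:49

46:49


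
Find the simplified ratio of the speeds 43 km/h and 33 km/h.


Ratio = 43:33
GCD = 1
Simplified = 43:33
Time ratio (same distance) = 33:43
Speed ratio = 43:33

43:33


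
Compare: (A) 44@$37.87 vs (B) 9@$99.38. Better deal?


Deal A: $37.87/44 = $0.8607/unit
Deal B: $99.38/9 = $11.0422/unit
A is cheaper per unit
= Deal A

Deal A


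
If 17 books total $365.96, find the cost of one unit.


Unit rate = total / quantity
= 365.96 / 17
= $21.53 per unit

$21.53 per unit


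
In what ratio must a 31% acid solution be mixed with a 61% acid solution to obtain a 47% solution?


Let x parts of 31% mix with y parts of 61%.
31x + 61y = 47(x + y)
31x + 61y = 47x + 47y
x(31 - 47) = y(47 - 61)
x/y = (61 - 47)/(47 - 31) = 14/16
Simplify: 7:8
= 7:8

7:8


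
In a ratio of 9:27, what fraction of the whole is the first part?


Total parts = 9 + 27 = 36
First part: 9/36 = 1/4
= 1/4

1/4


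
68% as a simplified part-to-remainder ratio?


68% means 68 parts out of 100; remainder = 32
Part : remainder = 68:32
GCD = 4
= 17:8

17:8


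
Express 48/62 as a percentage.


Percentage = (part / whole) × 100
= (48 / 62) × 100
≈ 77.42%

77.42%


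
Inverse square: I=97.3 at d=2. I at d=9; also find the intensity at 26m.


I₁d₁² = I₂d₂²
I at 9m = 97.3 × (2/9)² = 97.3 × 4/81 = 389.2/81 ≈ 4.8049
I at 26m = 97.3 × (2/26)² = 97.3 × 4/676 = 389.2/676 ≈ 0.5757
= 4.8049 and 0.5757

4.8049 and 0.5757


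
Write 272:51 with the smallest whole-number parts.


GCD(272, 51) = 17
272/17 : 51/17
= 16:3

16:3


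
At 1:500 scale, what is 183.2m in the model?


Model size = real / scale
= 183.2 / 500
= 0.3664 m

0.3664 m


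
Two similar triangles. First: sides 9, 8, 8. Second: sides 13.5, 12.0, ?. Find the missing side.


Scale factor = 13.5/9 = 1.5
Missing side = 8 × 1.5
= 12.0

12.0


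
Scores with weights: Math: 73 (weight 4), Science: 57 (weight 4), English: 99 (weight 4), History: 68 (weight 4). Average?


Numerator = 73×4 + 57×4 + 99×4 + 68×4
= 292 + 228 + 396 + 272
= 1188
Total weight = 16
Weighted avg = 1188/16
= 74.25

74.25


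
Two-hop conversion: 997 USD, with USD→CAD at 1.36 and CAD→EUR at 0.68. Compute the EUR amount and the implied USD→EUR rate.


Step 1: 997 USD × 1.36 = 1355.92 CAD
Step 2: 1355.92 CAD × 0.68 = 922.03 EUR
Implied rate USD→EUR = 1.36 × 0.68 = 0.9248
= 922.03 EUR; implied rate 0.9248 EUR/USD

922.03 EUR; implied rate 0.9248 EUR/USD


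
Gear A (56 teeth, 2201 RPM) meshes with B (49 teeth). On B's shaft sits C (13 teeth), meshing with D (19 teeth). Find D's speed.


Stage 1: RPM_B = RPM_A × t_A/t_B = 2201 × 56/49 = 123256/49 ≈ 2515.43
B and C share a shaft → RPM_C = RPM_B
Stage 2: RPM_D = RPM_C × t_C/t_D = RPM_A × (t_A×t_C)/(t_B×t_D)
Overall ratio = (56×13)/(49×19) = 728/931
RPM_D = 2201 × 728/931 = 1602328/931
≈ 1721.08 RPM

1721.08 RPM


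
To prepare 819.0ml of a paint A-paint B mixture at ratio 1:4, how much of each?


Total parts = 1 + 4 = 5
paint A: 819.0 × 1/5 = 163.8ml
paint B: 819.0 × 4/5 = 655.2ml
= 163.8ml and 655.2ml

163.8ml and 655.2ml


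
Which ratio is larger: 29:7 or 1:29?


29/7 = 4.1429
1/29 = 0.0345
4.1429 > 0.0345, so 29:7 is greater
= 29:7

29:7


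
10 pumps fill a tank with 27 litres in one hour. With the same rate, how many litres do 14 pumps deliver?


Direct proportion: y/x = constant
k = 27/10 = 2.7000
y₂ = k × 14 = 27 × 14 / 10 = 378/10
= 37.80

37.80


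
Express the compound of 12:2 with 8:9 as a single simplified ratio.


Compound ratio = (12×8) : (2×9)
= 96:18
GCD = 6
= 16:3

16:3


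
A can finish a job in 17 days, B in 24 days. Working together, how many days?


Rate of A = 1/17 per day
Rate of B = 1/24 per day
Combined rate = 1/17 + 1/24 = 41/408 ≈ 0.1005 per day
Days = 1 / combined rate = 408/41
≈ 9.95 days

9.95 days


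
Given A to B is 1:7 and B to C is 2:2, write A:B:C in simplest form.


Match B: multiply A:B by 2 → 2:14
Multiply B:C by 7 → 14:14
Combined: 2:14:14
GCD = 2
= 1:7:7

1:7:7


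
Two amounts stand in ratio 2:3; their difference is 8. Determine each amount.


Let A = 2k, B = 3k.
3k - 2k = 8
1k = 8 → k = 8/1 = 8
A = 2×8 = 16, B = 3×8 = 24
= A = 16, B = 24

A = 16, B = 24


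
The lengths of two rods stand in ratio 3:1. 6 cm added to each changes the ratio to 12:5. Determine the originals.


Let A = 3k, B = 1k.
(3k + 6) / (1k + 6) = 12/5
Cross-multiply: 5(3k + 6) = 12(1k + 6)
15k + 30 = 12k + 72
15k - 12k = 72 - 30
3k = 42
k = 42/3 = 14
A = 3×14 = 42, B = 1×14 = 14
= A = 42, B = 14

A = 42, B = 14


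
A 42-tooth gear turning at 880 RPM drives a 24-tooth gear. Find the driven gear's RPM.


Gear ratio = 42:24 = 7:4
RPM_B = RPM_A × (teeth_A / teeth_B)
= 880 × (42/24)
= 1540.0 RPM

1540.0 RPM


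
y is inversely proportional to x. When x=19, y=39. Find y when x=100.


Inverse proportion: x × y = constant
k = 19 × 39 = 741
y₂ = k / 100 = 741 / 100
= 7.41

7.41


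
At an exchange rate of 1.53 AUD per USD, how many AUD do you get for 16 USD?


Amount × rate = 16 × 1.53
= 24.48 AUD

24.48 AUD


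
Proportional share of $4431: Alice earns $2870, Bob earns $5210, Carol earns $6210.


Total income = 2870 + 5210 + 6210 = $14290
Alice: $4431 × 2870/14290 = $889.92
Bob: $4431 × 5210/14290 = $1615.50
Carol: $4431 × 6210/14290 = $1925.58
= Alice: $889.92, Bob: $1615.50, Carol: $1925.58

Alice: $889.92, Bob: $1615.50, Carol: $1925.58


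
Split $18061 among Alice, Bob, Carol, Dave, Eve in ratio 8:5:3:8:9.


Total parts = 8 + 5 + 3 + 8 + 9 = 33
Alice: 18061 × 8/33 = 4378.42
Bob: 18061 × 5/33 = 2736.52
Carol: 18061 × 3/33 = 1641.91
Dave: 18061 × 8/33 = 4378.42
Eve: 18061 × 9/33 = 4925.73
= Alice: $4378.42, Bob: $2736.52, Carol: $1641.91, Dave: $4378.42, Eve: $4925.73

Alice: $4378.42, Bob: $2736.52, Carol: $1641.91, Dave: $4378.42, Eve: $4925.73


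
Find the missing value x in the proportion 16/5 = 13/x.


Cross multiply: 16 × x = 5 × 13
16x = 65
x = 65 / 16
= 4.06

4.06


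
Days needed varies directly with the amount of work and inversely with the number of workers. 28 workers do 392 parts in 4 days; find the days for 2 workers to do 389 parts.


Days ∝ work / workers, so d₂ = d₁ × (m₁/m₂) × (w₂/w₁)
Workers factor (inverse): 28/2 = 14.0000
Work factor (direct): 389/392 ≈ 0.9923
d₂ = 4 × 28/2 × 389/392 = (4 × 28 × 389) / (2 × 392) = 43568/784
≈ 55.57 days

55.57 days


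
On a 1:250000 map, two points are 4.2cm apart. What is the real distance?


Real distance = map distance × scale
= 4.2cm × 250000
= 1050000 cm = 10500.0 m
= 10.500 km

10.500 km


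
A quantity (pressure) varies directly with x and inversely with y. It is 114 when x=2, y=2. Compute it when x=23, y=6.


z = k·x/y
Solve for k using the known point: k = z·y/x = 114×2/2 = 228/2 = 114.0000
Now evaluate at x=23, y=6:
z = k × 23 / 6 = (228 × 23) / (2 × 6) = 5244/12
= 437.0000

437.0000


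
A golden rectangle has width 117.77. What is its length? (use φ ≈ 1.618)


φ = (1 + √5) / 2 ≈ 1.618
Length = width × φ = 117.77 × 1.618 = 190.55186
≈ 190.55

190.55


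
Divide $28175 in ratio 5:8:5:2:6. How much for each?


Total parts = 5 + 8 + 5 + 2 + 6 = 26
Part 1: 28175 × 5/26 = 5418.27
Part 2: 28175 × 8/26 = 8669.23
Part 3: 28175 × 5/26 = 5418.27
Part 4: 28175 × 2/26 = 2167.31
Part 5: 28175 × 6/26 = 6501.92
= Part 1: $5418.27, Part 2: $8669.23, Part 3: $5418.27, Part 4: $2167.31, Part 5: $6501.92

Part 1: $5418.27, Part 2: $8669.23, Part 3: $5418.27, Part 4: $2167.31, Part 5: $6501.92


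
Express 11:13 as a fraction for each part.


Total parts = 11 + 13 = 24
First part: 11/24 = 11/24
Second part: 13/24 = 13/24
= 11/24 and 13/24

11/24 and 13/24


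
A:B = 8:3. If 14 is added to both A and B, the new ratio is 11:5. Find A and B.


Let A = 8k, B = 3k.
(8k + 14) / (3k + 14) = 11/5
Cross-multiply: 5(8k + 14) = 11(3k + 14)
40k + 70 = 33k + 154
40k - 33k = 154 - 70
7k = 84
k = 84/7 = 12
A = 8×12 = 96, B = 3×12 = 36
= A = 96, B = 36

A = 96, B = 36


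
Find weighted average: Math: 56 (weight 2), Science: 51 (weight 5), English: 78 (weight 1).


Numerator = 56×2 + 51×5 + 78×1
= 112 + 255 + 78
= 445
Total weight = 8
Weighted avg = 445/8
= 55.63

55.63


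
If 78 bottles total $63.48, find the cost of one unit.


Unit rate = total / quantity
= 63.48 / 78
= $0.81 per unit

$0.81 per unit


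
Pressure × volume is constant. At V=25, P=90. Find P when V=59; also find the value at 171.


Inverse proportion: x × y = constant
k = 25 × 90 = 2250
At x=59: k/59 = 38.14
At x=171: k/171 = 13.16
= 38.14 and 13.16

38.14 and 13.16


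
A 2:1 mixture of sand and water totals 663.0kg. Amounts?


Total parts = 2 + 1 = 3
sand: 663.0 × 2/3 = 442.0kg
water: 663.0 × 1/3 = 221.0kg
= 442.0kg and 221.0kg

442.0kg and 221.0kg


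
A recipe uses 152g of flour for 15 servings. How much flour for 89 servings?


Direct proportion: y/x = constant
k = 152/15 ≈ 10.1333
y₂ = k × 89 = 152 × 89 / 15 = 13528/15
≈ 901.87

901.87


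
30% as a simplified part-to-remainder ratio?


30% means 30 parts out of 100; remainder = 70
Part : remainder = 30:70
GCD = 10
= 3:7

3:7


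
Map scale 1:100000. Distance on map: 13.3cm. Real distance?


Real distance = map distance × scale
= 13.3cm × 100000
= 1330000 cm = 13300.0 m
= 13.300 km

13.300 km


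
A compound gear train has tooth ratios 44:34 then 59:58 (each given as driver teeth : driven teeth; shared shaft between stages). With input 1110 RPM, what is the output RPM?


Stage 1: RPM_B = RPM_A × t_A/t_B = 1110 × 44/34 = 48840/34 ≈ 1436.47
B and C share a shaft → RPM_C = RPM_B
Stage 2: RPM_D = RPM_C × t_C/t_D = RPM_A × (t_A×t_C)/(t_B×t_D)
Overall ratio = (44×59)/(34×58) = 2596/1972
RPM_D = 1110 × 2596/1972 = 2881560/1972
≈ 1461.24 RPM

1461.24 RPM


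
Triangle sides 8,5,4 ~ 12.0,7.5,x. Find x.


Scale factor = 12.0/8 = 1.5
Missing side = 4 × 1.5
= 6.0

6.0


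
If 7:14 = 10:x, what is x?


Cross multiply: 7 × x = 14 × 10
7x = 140
x = 140 / 7
= 20.00

20.00


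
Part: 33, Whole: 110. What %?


Percentage = (part / whole) × 100
= (33 / 110) × 100
= 30.00%

30.00%


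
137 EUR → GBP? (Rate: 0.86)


Amount × rate = 137 × 0.86
= 117.82 GBP

117.82 GBP


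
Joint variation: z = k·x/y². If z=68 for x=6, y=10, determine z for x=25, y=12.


z = k·x/y²
Solve for k using the known point: k = z·y²/x = 68×100/6 = 6800/6 ≈ 1133.3333
Now evaluate at x=25, y=12:
z = k × 25 / 144 = (6800 × 25) / (6 × 144) = 170000/864
≈ 196.7593

196.7593


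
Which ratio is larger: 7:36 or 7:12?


7/36 = 0.1944
7/12 = 0.5833
0.1944 < 0.5833, so 7:36 is less
= 7:12

7:12


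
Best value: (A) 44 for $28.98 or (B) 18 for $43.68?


Deal A: $28.98/44 = $0.6586/unit
Deal B: $43.68/18 = $2.4267/unit
A is cheaper per unit
= Deal A

Deal A


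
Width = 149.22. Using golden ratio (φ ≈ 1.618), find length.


φ = (1 + √5) / 2 ≈ 1.618
Length = width × φ = 149.22 × 1.618 = 241.43796
≈ 241.44

241.44


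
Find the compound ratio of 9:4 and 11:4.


Compound ratio = (9×11) : (4×4)
= 99:16
GCD = 1
= 99:16

99:16


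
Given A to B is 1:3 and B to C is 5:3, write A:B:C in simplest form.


Match B: multiply A:B by 5 → 5:15
Multiply B:C by 3 → 15:9
Combined: 5:15:9
GCD = 1
= 5:15:9

5:15:9


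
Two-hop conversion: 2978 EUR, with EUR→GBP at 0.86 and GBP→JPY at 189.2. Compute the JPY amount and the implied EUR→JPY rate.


Step 1: 2978 EUR × 0.86 = 2561.08 GBP
Step 2: 2561.08 GBP × 189.2 = 484556.34 JPY
Implied rate EUR→JPY = 0.86 × 189.2 = 162.7120
= 484556.34 JPY; implied rate 162.7120 JPY/EUR

484556.34 JPY; implied rate 162.7120 JPY/EUR


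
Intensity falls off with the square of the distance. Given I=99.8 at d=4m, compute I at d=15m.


I₁d₁² = I₂d₂²
I₂ = I₁ × (d₁/d₂)²
= 99.8 × (4/15)²
= 99.8 × 16/225
= 1596.8/225
≈ 7.0969

7.0969


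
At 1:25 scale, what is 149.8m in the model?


Model size = real / scale
= 149.8 / 25
= 5.9920 m

5.9920 m


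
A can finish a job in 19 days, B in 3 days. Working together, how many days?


Rate of A = 1/19 per day
Rate of B = 1/3 per day
Combined rate = 1/19 + 1/3 = 22/57 ≈ 0.3860 per day
Days = 1 / combined rate = 57/22
≈ 2.59 days

2.59 days


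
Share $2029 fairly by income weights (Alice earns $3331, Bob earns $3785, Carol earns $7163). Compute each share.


Total income = 3331 + 3785 + 7163 = $14279
Alice: $2029 × 3331/14279 = $473.32
Bob: $2029 × 3785/14279 = $537.84
Carol: $2029 × 7163/14279 = $1017.84
= Alice: $473.32, Bob: $537.84, Carol: $1017.84

Alice: $473.32, Bob: $537.84, Carol: $1017.84


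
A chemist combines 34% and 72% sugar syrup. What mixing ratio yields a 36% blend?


Let x parts of 34% mix with y parts of 72%.
34x + 72y = 36(x + y)
34x + 72y = 36x + 36y
x(34 - 36) = y(36 - 72)
x/y = (72 - 36)/(36 - 34) = 36/2
Simplify: 18:1
= 18:1

18:1


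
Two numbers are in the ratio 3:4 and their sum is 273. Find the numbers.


Let A = 3k, B = 4k.
3k + 4k = 273
7k = 273 → k = 273/7 = 39
A = 3×39 = 117, B = 4×39 = 156
= A = 117, B = 156

A = 117, B = 156


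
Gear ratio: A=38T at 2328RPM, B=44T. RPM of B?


Gear ratio = 38:44 = 19:22
RPM_B = RPM_A × (teeth_A / teeth_B)
= 2328 × (38/44)
= 2010.5 RPM

2010.5 RPM


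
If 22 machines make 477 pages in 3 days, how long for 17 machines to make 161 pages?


Days ∝ work / workers, so d₂ = d₁ × (m₁/m₂) × (w₂/w₁)
Workers factor (inverse): 22/17 ≈ 1.2941
Work factor (direct): 161/477 ≈ 0.3375
d₂ = 3 × 22/17 × 161/477 = (3 × 22 × 161) / (17 × 477) = 10626/8109
≈ 1.31 days

1.31 days


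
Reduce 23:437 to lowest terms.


GCD(23, 437) = 23
23/23 : 437/23
= 1:19

1:19


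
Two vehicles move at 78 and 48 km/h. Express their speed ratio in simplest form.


Ratio = 78:48
GCD = 6
Simplified = 13:8
Time ratio (same distance) = 8:13
Speed ratio = 13:8

13:8


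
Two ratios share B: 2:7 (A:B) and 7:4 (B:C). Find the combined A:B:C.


Match B: multiply A:B by 7 → 14:49
Multiply B:C by 7 → 49:28
Combined: 14:49:28
GCD = 7
= 2:7:4

2:7:4


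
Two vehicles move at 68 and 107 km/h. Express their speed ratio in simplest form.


Ratio = 68:107
GCD = 1
Simplified = 68:107
Time ratio (same distance) = 107:68
Speed ratio = 68:107

68:107


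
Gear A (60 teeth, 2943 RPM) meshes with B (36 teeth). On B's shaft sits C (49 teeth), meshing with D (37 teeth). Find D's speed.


Stage 1: RPM_B = RPM_A × t_A/t_B = 2943 × 60/36 = 176580/36 = 4905.00
B and C share a shaft → RPM_C = RPM_B
Stage 2: RPM_D = RPM_C × t_C/t_D = RPM_A × (t_A×t_C)/(t_B×t_D)
Overall ratio = (60×49)/(36×37) = 2940/1332
RPM_D = 2943 × 2940/1332 = 8652420/1332
≈ 6495.81 RPM

6495.81 RPM


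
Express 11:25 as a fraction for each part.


Total parts = 11 + 25 = 36
First part: 11/36 = 11/36
Second part: 25/36 = 25/36
= 11/36 and 25/36

11/36 and 25/36


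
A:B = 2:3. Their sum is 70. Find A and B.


Let A = 2k, B = 3k.
2k + 3k = 70
5k = 70 → k = 70/5 = 14
A = 2×14 = 28, B = 3×14 = 42
= A = 28, B = 42

A = 28, B = 42


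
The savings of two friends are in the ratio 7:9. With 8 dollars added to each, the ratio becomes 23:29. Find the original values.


Let A = 7k, B = 9k.
(7k + 8) / (9k + 8) = 23/29
Cross-multiply: 29(7k + 8) = 23(9k + 8)
203k + 232 = 207k + 184
203k - 207k = 184 - 232
-4k = -48
k = -48/-4 = 12
A = 7×12 = 84, B = 9×12 = 108
= A = 84, B = 108

A = 84, B = 108


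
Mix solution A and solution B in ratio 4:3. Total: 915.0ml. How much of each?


Total parts = 4 + 3 = 7
solution A: 915.0 × 4/7 = 522.9ml
solution B: 915.0 × 3/7 = 392.1ml
= 522.9ml and 392.1ml

522.9ml and 392.1ml


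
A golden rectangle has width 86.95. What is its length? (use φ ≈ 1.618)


φ = (1 + √5) / 2 ≈ 1.618
Length = width × φ = 86.95 × 1.618 = 140.6851
≈ 140.69

140.69


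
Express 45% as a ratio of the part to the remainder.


45% means 45 parts out of 100; remainder = 55
Part : remainder = 45:55
GCD = 5
= 9:11

9:11


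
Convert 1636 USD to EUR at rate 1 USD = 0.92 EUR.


Amount × rate = 1636 × 0.92
= 1505.12 EUR

1505.12 EUR


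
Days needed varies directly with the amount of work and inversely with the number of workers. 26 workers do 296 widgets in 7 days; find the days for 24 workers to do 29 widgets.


Days ∝ work / workers, so d₂ = d₁ × (m₁/m₂) × (w₂/w₁)
Workers factor (inverse): 26/24 ≈ 1.0833
Work factor (direct): 29/296 ≈ 0.0980
d₂ = 7 × 26/24 × 29/296 = (7 × 26 × 29) / (24 × 296) = 5278/7104
≈ 0.74 days

0.74 days


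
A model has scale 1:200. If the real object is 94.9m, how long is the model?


Model size = real / scale
= 94.9 / 200
= 0.4745 m

0.4745 m


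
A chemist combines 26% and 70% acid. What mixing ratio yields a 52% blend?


Let x parts of 26% mix with y parts of 70%.
26x + 70y = 52(x + y)
26x + 70y = 52x + 52y
x(26 - 52) = y(52 - 70)
x/y = (70 - 52)/(52 - 26) = 18/26
Simplify: 9:13
= 9:13

9:13


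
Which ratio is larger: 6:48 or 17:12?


6/48 = 0.1250
17/12 = 1.4167
0.1250 < 1.4167, so 6:48 is less
= 17:12

17:12


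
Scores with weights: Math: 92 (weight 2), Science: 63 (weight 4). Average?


Numerator = 92×2 + 63×4
= 184 + 252
= 436
Total weight = 6
Weighted avg = 436/6
= 72.67

72.67


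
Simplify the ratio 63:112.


GCD(63, 112) = 7
63/7 : 112/7
= 9:16

9:16


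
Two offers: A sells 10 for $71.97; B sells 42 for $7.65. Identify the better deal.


Deal A: $71.97/10 = $7.1970/unit
Deal B: $7.65/42 = $0.1821/unit
B is cheaper per unit
= Deal B

Deal B


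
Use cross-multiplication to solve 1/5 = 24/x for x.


Cross multiply: 1 × x = 5 × 24
1x = 120
x = 120 / 1
= 120.00

120.00


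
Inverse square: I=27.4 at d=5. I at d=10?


I₁d₁² = I₂d₂²
I₂ = I₁ × (d₁/d₂)²
= 27.4 × (5/10)²
= 27.4 × 25/100
= 685/100
= 6.8500

6.8500


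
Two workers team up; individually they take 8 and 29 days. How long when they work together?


Rate of A = 1/8 per day
Rate of B = 1/29 per day
Combined rate = 1/8 + 1/29 = 37/232 ≈ 0.1595 per day
Days = 1 / combined rate = 232/37
≈ 6.27 days

6.27 days


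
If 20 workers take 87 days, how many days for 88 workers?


Inverse proportion: x × y = constant
k = 20 × 87 = 1740
y₂ = k / 88 = 1740 / 88
= 19.77

19.77


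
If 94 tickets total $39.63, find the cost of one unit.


Unit rate = total / quantity
= 39.63 / 94
= $0.42 per unit

$0.42 per unit


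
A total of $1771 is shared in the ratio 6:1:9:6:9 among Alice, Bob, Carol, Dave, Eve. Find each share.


Total parts = 6 + 1 + 9 + 6 + 9 = 31
Alice: 1771 × 6/31 = 342.77
Bob: 1771 × 1/31 = 57.13
Carol: 1771 × 9/31 = 514.16
Dave: 1771 × 6/31 = 342.77
Eve: 1771 × 9/31 = 514.16
= Alice: $342.77, Bob: $57.13, Carol: $514.16, Dave: $342.77, Eve: $514.16

Alice: $342.77, Bob: $57.13, Carol: $514.16, Dave: $342.77, Eve: $514.16


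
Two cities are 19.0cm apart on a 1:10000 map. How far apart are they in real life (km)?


Real distance = map distance × scale
= 19.0cm × 10000
= 190000 cm = 1900.0 m
= 1.900 km

1.900 km


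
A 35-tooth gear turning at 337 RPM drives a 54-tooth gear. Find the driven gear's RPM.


Gear ratio = 35:54 = 35:54
RPM_B = RPM_A × (teeth_A / teeth_B)
= 337 × (35/54)
= 218.4 RPM

218.4 RPM


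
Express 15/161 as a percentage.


Percentage = (part / whole) × 100
= (15 / 161) × 100
≈ 9.32%

9.32%


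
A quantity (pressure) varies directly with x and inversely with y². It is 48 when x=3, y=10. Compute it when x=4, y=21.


z = k·x/y²
Solve for k using the known point: k = z·y²/x = 48×100/3 = 4800/3 = 1600.0000
Now evaluate at x=4, y=21:
z = k × 4 / 441 = (4800 × 4) / (3 × 441) = 19200/1323
≈ 14.5125

14.5125


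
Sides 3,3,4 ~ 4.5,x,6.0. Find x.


Scale factor = 4.5/3 = 1.5
Missing side = 3 × 1.5
= 4.5

4.5


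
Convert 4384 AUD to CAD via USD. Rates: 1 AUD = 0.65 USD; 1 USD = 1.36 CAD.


Step 1: 4384 AUD × 0.65 = 2849.60 USD
Step 2: 2849.60 USD × 1.36 = 3875.46 CAD
Implied rate AUD→CAD = 0.65 × 1.36 = 0.8840
= 3875.46 CAD

3875.46 CAD


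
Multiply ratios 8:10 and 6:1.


Compound ratio = (8×6) : (10×1)
= 48:10
GCD = 2
= 24:5

24:5


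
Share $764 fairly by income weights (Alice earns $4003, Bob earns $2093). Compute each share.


Total income = 4003 + 2093 = $6096
Alice: $764 × 4003/6096 = $501.69
Bob: $764 × 2093/6096 = $262.31
= Alice: $501.69, Bob: $262.31

Alice: $501.69, Bob: $262.31


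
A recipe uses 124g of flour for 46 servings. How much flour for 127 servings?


Direct proportion: y/x = constant
k = 124/46 ≈ 2.6957
y₂ = k × 127 = 124 × 127 / 46 = 15748/46
≈ 342.35

342.35


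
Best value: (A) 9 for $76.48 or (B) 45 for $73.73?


Deal A: $76.48/9 = $8.4978/unit
Deal B: $73.73/45 = $1.6384/unit
B is cheaper per unit
= Deal B

Deal B


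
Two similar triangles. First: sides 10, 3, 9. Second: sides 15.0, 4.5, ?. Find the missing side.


Scale factor = 15.0/10 = 1.5
Missing side = 9 × 1.5
= 13.5

13.5


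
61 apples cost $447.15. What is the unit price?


Unit rate = total / quantity
= 447.15 / 61
= $7.33 per unit

$7.33 per unit


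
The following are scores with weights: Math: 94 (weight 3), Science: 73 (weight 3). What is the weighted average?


Numerator = 94×3 + 73×3
= 282 + 219
= 501
Total weight = 6
Weighted avg = 501/6
= 83.50

83.50


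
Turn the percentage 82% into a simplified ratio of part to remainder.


82% means 82 parts out of 100; remainder = 18
Part : remainder = 82:18
GCD = 2
= 41:9

41:9


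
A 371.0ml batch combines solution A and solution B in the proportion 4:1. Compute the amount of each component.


Total parts = 4 + 1 = 5
solution A: 371.0 × 4/5 = 296.8ml
solution B: 371.0 × 1/5 = 74.2ml
= 296.8ml and 74.2ml

296.8ml and 74.2ml


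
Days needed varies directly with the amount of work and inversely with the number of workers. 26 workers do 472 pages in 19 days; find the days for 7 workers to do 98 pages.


Days ∝ work / workers, so d₂ = d₁ × (m₁/m₂) × (w₂/w₁)
Workers factor (inverse): 26/7 ≈ 3.7143
Work factor (direct): 98/472 ≈ 0.2076
d₂ = 19 × 26/7 × 98/472 = (19 × 26 × 98) / (7 × 472) = 48412/3304
≈ 14.65 days

14.65 days


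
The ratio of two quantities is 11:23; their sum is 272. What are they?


Let A = 11k, B = 23k.
11k + 23k = 272
34k = 272 → k = 272/34 = 8
A = 11×8 = 88, B = 23×8 = 184
= A = 88, B = 184

A = 88, B = 184


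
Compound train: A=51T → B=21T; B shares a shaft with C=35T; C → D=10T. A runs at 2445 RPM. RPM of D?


Stage 1: RPM_B = RPM_A × t_A/t_B = 2445 × 51/21 = 124695/21 ≈ 5937.86
B and C share a shaft → RPM_C = RPM_B
Stage 2: RPM_D = RPM_C × t_C/t_D = RPM_A × (t_A×t_C)/(t_B×t_D)
Overall ratio = (51×35)/(21×10) = 1785/210
RPM_D = 2445 × 1785/210 = 4364325/210
= 20782.50 RPM

20782.50 RPM


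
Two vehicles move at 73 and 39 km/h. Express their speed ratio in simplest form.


Ratio = 73:39
GCD = 1
Simplified = 73:39
Time ratio (same distance) = 39:73
Speed ratio = 73:39

73:39


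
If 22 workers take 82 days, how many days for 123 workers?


Inverse proportion: x × y = constant
k = 22 × 82 = 1804
y₂ = k / 123 = 1804 / 123
= 14.67

14.67


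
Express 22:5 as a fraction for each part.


Total parts = 22 + 5 = 27
First part: 22/27 = 22/27
Second part: 5/27 = 5/27
= 22/27 and 5/27

22/27 and 5/27


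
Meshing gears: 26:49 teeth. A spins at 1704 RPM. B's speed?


Gear ratio = 26:49 = 26:49
RPM_B = RPM_A × (teeth_A / teeth_B)
= 1704 × (26/49)
= 904.2 RPM

904.2 RPM


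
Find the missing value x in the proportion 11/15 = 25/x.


Cross multiply: 11 × x = 15 × 25
11x = 375
x = 375 / 11
= 34.09

34.09


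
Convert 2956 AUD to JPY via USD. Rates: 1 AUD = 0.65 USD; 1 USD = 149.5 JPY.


Step 1: 2956 AUD × 0.65 = 1921.40 USD
Step 2: 1921.40 USD × 149.5 = 287249.30 JPY
Implied rate AUD→JPY = 0.65 × 149.5 = 97.1750
= 287249.30 JPY

287249.30 JPY


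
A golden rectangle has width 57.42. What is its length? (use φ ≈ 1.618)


φ = (1 + √5) / 2 ≈ 1.618
Length = width × φ = 57.42 × 1.618 = 92.90556
≈ 92.91

92.91


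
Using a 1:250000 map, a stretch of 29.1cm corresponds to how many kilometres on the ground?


Real distance = map distance × scale
= 29.1cm × 250000
= 7275000 cm = 72750.0 m
= 72.750 km

72.750 km


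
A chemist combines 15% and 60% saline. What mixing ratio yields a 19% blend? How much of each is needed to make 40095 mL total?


Let x parts of 15% mix with y parts of 60%.
15x + 60y = 19(x + y)
15x + 60y = 19x + 19y
x(15 - 19) = y(19 - 60)
x/y = (60 - 19)/(19 - 15) = 41/4
Simplify: 41:4
Total parts = 45; one part = 40095/45 = 891.00 mL
15% solution: 41×891.00 = 36531.00 mL
60% solution: 4×891.00 = 3564.00 mL
= ratio 41:4; 36531.00 mL and 3564.00 mL

ratio 41:4; 36531.00 mL and 3564.00 mL


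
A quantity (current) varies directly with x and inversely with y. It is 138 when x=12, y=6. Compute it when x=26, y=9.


z = k·x/y
Solve for k using the known point: k = z·y/x = 138×6/12 = 828/12 = 69.0000
Now evaluate at x=26, y=9:
z = k × 26 / 9 = (828 × 26) / (12 × 9) = 21528/108
≈ 199.3333

199.3333


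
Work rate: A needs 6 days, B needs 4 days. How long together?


Rate of A = 1/6 per day
Rate of B = 1/4 per day
Combined rate = 1/6 + 1/4 = 10/24 ≈ 0.4167 per day
Days = 1 / combined rate = 24/10
= 2.40 days

2.40 days


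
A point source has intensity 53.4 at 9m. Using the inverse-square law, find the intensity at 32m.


I₁d₁² = I₂d₂²
I₂ = I₁ × (d₁/d₂)²
= 53.4 × (9/32)²
= 53.4 × 81/1024
= 4325.4/1024
≈ 4.2240

4.2240


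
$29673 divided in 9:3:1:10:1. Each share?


Total parts = 9 + 3 + 1 + 10 + 1 = 24
Part 1: 29673 × 9/24 = 11127.38
Part 2: 29673 × 3/24 = 3709.13
Part 3: 29673 × 1/24 = 1236.38
Part 4: 29673 × 10/24 = 12363.75
Part 5: 29673 × 1/24 = 1236.38
= Part 1: $11127.38, Part 2: $3709.13, Part 3: $1236.38, Part 4: $12363.75, Part 5: $1236.38

Part 1: $11127.38, Part 2: $3709.13, Part 3: $1236.38, Part 4: $12363.75, Part 5: $1236.38


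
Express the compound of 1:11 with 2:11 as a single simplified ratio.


Compound ratio = (1×2) : (11×11)
= 2:121
GCD = 1
= 2:121

2:121


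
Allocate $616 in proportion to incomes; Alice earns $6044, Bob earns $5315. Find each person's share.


Total income = 6044 + 5315 = $11359
Alice: $616 × 6044/11359 = $327.77
Bob: $616 × 5315/11359 = $288.23
= Alice: $327.77, Bob: $288.23

Alice: $327.77, Bob: $288.23


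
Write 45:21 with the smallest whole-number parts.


GCD(45, 21) = 3
45/3 : 21/3
= 15:7

15:7


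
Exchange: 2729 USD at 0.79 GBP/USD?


Amount × rate = 2729 × 0.79
= 2155.91 GBP

2155.91 GBP


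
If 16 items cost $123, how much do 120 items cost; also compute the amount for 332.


Direct proportion: y/x = constant
k = 123/16 = 7.6875
y at x=120: k × 120 = 123 × 120 / 16 = 14760/16 = 922.50
y at x=332: k × 332 = 123 × 332 / 16 = 40836/16 = 2552.25
= 922.50 and 2552.25

922.50 and 2552.25


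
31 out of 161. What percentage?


Percentage = (part / whole) × 100
= (31 / 161) × 100
≈ 19.25%

19.25%


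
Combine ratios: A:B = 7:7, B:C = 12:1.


Match B: multiply A:B by 12 → 84:84
Multiply B:C by 7 → 84:7
Combined: 84:84:7
GCD = 7
= 12:12:1

12:12:1


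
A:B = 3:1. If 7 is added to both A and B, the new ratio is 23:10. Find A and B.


Let A = 3k, B = 1k.
(3k + 7) / (1k + 7) = 23/10
Cross-multiply: 10(3k + 7) = 23(1k + 7)
30k + 70 = 23k + 161
30k - 23k = 161 - 70
7k = 91
k = 91/7 = 13
A = 3×13 = 39, B = 1×13 = 13
= A = 39, B = 13

A = 39, B = 13
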